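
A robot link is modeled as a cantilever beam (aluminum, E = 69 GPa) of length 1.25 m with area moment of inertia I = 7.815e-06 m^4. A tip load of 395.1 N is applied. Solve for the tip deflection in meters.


delta = F*L^3/(3*E*I) = 395.1*1.25^3/(3*6.900e+10*7.815e-06)
      = 771.6796875/1617705 = 4.7702e-04

4.7702e-04 m


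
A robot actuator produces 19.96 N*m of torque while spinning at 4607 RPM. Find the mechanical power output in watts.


omega = 4607 * 2*pi/60 = 482.443912 rad/s
P = tau * omega = 19.96 * 482.443912 = 9629.5805

9629.5805 W


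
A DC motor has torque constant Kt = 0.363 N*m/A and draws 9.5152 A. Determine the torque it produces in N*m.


tau = Kt * I = 0.363*9.5152 = 3.4540

3.4540 N*m


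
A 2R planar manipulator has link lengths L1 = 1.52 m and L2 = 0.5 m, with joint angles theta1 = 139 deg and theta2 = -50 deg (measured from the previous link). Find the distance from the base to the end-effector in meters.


x = L1*cos(th1) + L2*cos(th1+th2) = -1.138432
y = L1*sin(th1) + L2*sin(th1+th2) = 1.497134
d = sqrt(x^2 + y^2) = sqrt(1.296027 + 2.241410) = 1.8808

1.8808 m


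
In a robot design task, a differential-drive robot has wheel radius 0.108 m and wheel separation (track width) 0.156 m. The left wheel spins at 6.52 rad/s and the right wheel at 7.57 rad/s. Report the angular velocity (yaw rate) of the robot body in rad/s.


omega = r*(wR - wL)/L = 0.108*(7.57 - (6.52))/0.156 = 0.7269

0.7269 rad/s


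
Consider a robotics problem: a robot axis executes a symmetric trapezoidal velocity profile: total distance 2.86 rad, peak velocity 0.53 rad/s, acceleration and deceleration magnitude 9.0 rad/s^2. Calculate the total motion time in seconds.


t_acc = v/a = 0.53/9.0 = 0.058889 s
d_acc = v^2/(2a) = 0.015606 rad (each ramp)
d_cruise = 2.86 - 2*0.015606 = 2.828788 rad
t_cruise = 2.828788/0.53 = 5.337336 s
t_total = 2*0.058889 + 5.337336 = 5.4551

5.4551 s


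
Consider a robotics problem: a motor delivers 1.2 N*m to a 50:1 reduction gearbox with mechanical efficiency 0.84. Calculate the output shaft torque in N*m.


tau_out = tau_in * N * eta = 1.2 * 50 * 0.84 = 50.4000

50.4000 N*m


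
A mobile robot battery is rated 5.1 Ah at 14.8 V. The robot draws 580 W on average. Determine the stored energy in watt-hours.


E = capacity * V = 5.1*14.8 = 75.4800

75.4800 Wh


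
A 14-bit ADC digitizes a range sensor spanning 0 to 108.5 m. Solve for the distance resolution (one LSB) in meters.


res = range / 2^n = 108.5/2^14 = 108.5/16384 = 0.0066

0.0066 m


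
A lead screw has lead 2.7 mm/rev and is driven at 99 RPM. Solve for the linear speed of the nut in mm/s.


v = lead * (RPM/60) = 2.7*99/60 = 4.4550

4.4550 mm/s


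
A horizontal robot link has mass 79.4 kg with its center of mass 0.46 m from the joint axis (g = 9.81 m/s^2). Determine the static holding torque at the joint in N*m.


tau = m*g*L = 79.4 * 9.81 * 0.46 = 358.3004

358.3004 N*m


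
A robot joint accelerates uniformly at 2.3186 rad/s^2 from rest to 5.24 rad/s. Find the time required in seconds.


t = delta_omega / alpha = 5.24 / 2.3186 = 2.2600

2.2600 s


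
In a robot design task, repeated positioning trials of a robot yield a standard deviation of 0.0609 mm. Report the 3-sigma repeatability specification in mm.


repeatability = 3*sigma = 3*0.0609 = 0.1827

0.1827 mm


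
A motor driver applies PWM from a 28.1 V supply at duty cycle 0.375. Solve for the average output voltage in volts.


V_avg = V_supply * D = 28.1*0.375 = 10.5375

10.5375 V


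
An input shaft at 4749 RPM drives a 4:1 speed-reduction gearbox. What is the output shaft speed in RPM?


omega_out = omega_in / N = 4749 / 4 = 1187.2500

1187.2500 RPM


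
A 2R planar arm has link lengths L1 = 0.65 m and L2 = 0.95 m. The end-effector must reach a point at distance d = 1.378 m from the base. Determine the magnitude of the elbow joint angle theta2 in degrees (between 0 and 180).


cos(th2) = (d^2 - L1^2 - L2^2)/(2*L1*L2) = (1.378^2 - 0.65^2 - 0.95^2)/(2*0.65*0.95) = 0.46468340
th2 = acos(0.46468340) = 62.3103 deg

62.3103 degrees


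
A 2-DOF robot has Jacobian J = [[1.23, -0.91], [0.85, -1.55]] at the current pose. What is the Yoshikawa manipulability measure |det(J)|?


det(J) = 1.23*-1.55 - (-0.91)*(0.85) = -1.1330
|det(J)| = 1.1330

1.1330


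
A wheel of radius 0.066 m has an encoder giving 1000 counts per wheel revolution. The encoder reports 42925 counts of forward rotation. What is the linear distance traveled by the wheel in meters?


revs = 42925/1000 = 42.925000
d = revs * 2*pi*r = 42.925000 * 2*pi*0.066 = 17.8006

17.8006 m


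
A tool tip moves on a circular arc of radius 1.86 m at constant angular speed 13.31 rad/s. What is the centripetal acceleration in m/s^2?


a_c = omega^2 * r = 13.31^2 * 1.86 = 329.5103

329.5103 m/s^2


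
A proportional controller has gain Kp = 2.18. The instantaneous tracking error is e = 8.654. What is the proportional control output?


u_P = Kp * e = 2.18 * 8.654 = 18.8657

18.8657


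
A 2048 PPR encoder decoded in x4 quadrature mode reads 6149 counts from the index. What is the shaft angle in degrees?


angle = counts * 360 / (PPR*4) = 6149 * 360 / 8192 = 270.2197

270.2197 degrees


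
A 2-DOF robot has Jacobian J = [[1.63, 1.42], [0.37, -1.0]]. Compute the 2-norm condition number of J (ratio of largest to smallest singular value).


JJ^T eigenvalues: trace(JJ^T) = 5.8102, det(JJ^T) = det(J)^2 = 4.64574916
s_max^2 = (5.8102 + sqrt(15.17542740))/2 = 4.85288255
s_min^2 = (5.8102 - sqrt(15.17542740))/2 = 0.95731745
kappa = s_max/s_min = sqrt(4.85288255/0.95731745) = 2.2515

2.2515


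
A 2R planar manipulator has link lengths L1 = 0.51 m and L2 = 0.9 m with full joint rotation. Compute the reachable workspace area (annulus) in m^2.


r_max = L1 + L2 = 1.4100, r_min = |L1 - L2| = 0.3900
A = pi*(r_max^2 - r_min^2) = pi*(1.9881 - 0.1521) = 5.7680

5.7680 m^2


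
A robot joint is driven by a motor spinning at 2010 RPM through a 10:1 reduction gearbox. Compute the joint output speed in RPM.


omega_joint = omega_motor / N = 2010 / 10 = 201.0000

201.0000 RPM


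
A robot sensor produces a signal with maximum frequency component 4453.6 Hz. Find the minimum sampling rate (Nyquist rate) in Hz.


f_s,min = 2*f_max = 2*4453.6 = 8907.2000

8907.2000 Hz


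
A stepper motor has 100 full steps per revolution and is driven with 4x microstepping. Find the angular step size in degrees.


step = 360/(100*4) = 360/400 = 0.9000

0.9000 degrees


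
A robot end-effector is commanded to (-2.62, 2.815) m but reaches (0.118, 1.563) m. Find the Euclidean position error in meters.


dx = 0.118 - (-2.62) = 2.7380, dy = 1.563 - (2.815) = -1.2520
err = sqrt(7.496644 + 1.567504) = 3.0107

3.0107 m


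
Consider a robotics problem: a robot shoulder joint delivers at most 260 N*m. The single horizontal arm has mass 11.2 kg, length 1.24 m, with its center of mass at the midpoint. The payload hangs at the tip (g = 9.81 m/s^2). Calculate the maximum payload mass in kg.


tau_arm = m_arm*g*(L/2) = 11.2*9.81*1.24/2 = 68.1206 N*m
tau_payload = tau_max - tau_arm = 260 - 68.1206 = 191.8794
m_payload = tau_payload / (g*L) = 191.8794 / (9.81*1.24) = 15.7738

15.7738 kg


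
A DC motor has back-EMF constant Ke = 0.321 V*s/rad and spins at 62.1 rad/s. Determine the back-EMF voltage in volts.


V_emf = Ke * omega = 0.321*62.1 = 19.9341

19.9341 V


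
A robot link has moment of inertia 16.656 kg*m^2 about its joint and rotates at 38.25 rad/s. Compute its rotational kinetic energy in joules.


KE = (1/2)*I*omega^2 = 0.5*16.656*38.25^2 = 12184.3845

12184.3845 J


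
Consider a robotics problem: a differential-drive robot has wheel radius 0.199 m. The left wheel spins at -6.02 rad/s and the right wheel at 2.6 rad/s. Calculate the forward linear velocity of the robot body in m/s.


v = r*(wR + wL)/2 = 0.199*(2.6 + -6.02)/2 = -0.3403

-0.3403 m/s


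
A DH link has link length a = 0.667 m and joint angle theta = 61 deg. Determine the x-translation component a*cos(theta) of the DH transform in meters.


a*cos(theta) = 0.667*cos(61 deg) = 0.3234

0.3234 m


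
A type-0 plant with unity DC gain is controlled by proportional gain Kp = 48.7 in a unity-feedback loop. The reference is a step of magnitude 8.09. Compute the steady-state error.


e_ss = R/(1 + Kp) = 8.09/(1 + 48.7) = 8.09/49.7000 = 0.1628

0.1628


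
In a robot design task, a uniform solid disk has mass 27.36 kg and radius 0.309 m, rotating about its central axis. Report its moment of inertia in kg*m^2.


I = (1/2)*m*R^2 = 0.5*27.36*0.309^2 = 1.3062

1.3062 kg*m^2


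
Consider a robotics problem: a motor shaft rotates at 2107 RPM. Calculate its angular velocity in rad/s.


omega = 2107 * 2*pi/60 = 220.6445

220.6445 rad/s


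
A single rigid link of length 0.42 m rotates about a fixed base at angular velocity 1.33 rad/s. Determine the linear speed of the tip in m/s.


v = L*omega = 0.42 * 1.33 = 0.5586

0.5586 m/s


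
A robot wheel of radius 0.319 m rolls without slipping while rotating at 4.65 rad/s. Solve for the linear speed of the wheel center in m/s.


v = omega * r = 4.65 * 0.319 = 1.4834

1.4834 m/s


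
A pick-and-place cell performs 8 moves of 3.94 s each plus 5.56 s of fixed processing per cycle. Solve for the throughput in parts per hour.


T_cycle = 8*3.94 + 5.56 = 37.0800 s
rate = 3600/T = 97.0874

97.0874 parts/hour


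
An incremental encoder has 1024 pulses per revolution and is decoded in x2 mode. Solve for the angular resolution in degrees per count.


resolution = 360 / (PPR * 2) = 360 / 2048 = 0.1758

0.1758 degrees


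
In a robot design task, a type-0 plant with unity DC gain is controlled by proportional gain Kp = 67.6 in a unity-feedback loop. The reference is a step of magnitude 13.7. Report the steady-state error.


e_ss = R/(1 + Kp) = 13.7/(1 + 67.6) = 13.7/68.6000 = 0.1997

0.1997


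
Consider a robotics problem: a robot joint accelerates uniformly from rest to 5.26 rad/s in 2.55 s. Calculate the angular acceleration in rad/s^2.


alpha = delta_omega / t = 5.26 / 2.55 = 2.0627

2.0627 rad/s^2


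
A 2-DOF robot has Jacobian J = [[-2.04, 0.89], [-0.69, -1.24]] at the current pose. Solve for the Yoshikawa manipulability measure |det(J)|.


det(J) = -2.04*-1.24 - (0.89)*(-0.69) = 3.1437
|det(J)| = 3.1437

3.1437


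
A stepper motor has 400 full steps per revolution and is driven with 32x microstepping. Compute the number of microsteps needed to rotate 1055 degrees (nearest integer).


step_size = 360/(400*32) = 360/12800 = 0.028125 deg
n = 1055/(360/12800) = 1055*12800/360 = 37511.1111 -> 37511

37511 steps


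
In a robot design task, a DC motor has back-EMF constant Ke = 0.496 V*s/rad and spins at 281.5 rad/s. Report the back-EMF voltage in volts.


V_emf = Ke * omega = 0.496*281.5 = 139.6240

139.6240 V


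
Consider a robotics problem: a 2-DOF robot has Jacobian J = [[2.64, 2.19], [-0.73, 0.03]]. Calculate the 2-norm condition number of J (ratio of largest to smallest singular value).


JJ^T eigenvalues: trace(JJ^T) = 12.2995, det(JJ^T) = det(J)^2 = 2.81534841
s_max^2 = (12.2995 + sqrt(140.01630661))/2 = 12.06617431
s_min^2 = (12.2995 - sqrt(140.01630661))/2 = 0.23332569
kappa = s_max/s_min = sqrt(12.06617431/0.23332569) = 7.1912

7.1912


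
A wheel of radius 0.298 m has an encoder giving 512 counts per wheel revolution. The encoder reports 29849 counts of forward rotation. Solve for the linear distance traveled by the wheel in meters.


revs = 29849/512 = 58.298828
d = revs * 2*pi*r = 58.298828 * 2*pi*0.298 = 109.1581

109.1581 m


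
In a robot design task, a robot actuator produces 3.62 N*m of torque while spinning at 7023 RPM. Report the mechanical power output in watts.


omega = 7023 * 2*pi/60 = 735.446840 rad/s
P = tau * omega = 3.62 * 735.446840 = 2662.3176

2662.3176 W


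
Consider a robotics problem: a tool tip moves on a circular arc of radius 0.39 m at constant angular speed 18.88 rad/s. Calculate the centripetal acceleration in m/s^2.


a_c = omega^2 * r = 18.88^2 * 0.39 = 139.0172

139.0172 m/s^2


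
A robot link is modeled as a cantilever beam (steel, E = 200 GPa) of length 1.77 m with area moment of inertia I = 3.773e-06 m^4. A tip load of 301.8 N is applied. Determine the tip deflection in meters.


delta = F*L^3/(3*E*I) = 301.8*1.77^3/(3*2.000e+11*3.773e-06)
      = 1673.5513194/2263800 = 7.3927e-04

7.3927e-04 m


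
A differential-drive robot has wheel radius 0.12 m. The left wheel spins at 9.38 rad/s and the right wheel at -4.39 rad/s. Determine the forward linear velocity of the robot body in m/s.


v = r*(wR + wL)/2 = 0.12*(-4.39 + 9.38)/2 = 0.2994

0.2994 m/s


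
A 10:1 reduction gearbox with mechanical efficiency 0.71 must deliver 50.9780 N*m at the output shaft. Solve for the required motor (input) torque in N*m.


tau_in = tau_out / (N * eta) = 50.9780 / (10 * 0.71) = 7.1800

7.1800 N*m


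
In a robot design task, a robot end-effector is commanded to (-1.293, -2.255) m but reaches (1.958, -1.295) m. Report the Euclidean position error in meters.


dx = 1.958 - (-1.293) = 3.2510, dy = -1.295 - (-2.255) = 0.9600
err = sqrt(10.569001 + 0.921600) = 3.3898

3.3898 m


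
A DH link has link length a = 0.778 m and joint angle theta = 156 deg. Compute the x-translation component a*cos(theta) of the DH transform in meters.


a*cos(theta) = 0.778*cos(156 deg) = -0.7107

-0.7107 m


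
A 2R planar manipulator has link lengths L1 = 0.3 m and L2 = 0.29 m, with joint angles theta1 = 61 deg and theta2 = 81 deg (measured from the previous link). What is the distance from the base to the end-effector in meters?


x = L1*cos(th1) + L2*cos(th1+th2) = -0.083080
y = L1*sin(th1) + L2*sin(th1+th2) = 0.440928
d = sqrt(x^2 + y^2) = sqrt(0.006902 + 0.194418) = 0.4487

0.4487 m


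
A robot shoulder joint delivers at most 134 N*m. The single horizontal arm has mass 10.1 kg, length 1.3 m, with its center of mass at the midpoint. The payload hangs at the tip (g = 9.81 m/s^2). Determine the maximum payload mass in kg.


tau_arm = m_arm*g*(L/2) = 10.1*9.81*1.3/2 = 64.4027 N*m
tau_payload = tau_max - tau_arm = 134 - 64.4027 = 69.5973
m_payload = tau_payload / (g*L) = 69.5973 / (9.81*1.3) = 5.4573

5.4573 kg


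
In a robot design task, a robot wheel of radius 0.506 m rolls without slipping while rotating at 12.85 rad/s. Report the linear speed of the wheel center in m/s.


v = omega * r = 12.85 * 0.506 = 6.5021

6.5021 m/s


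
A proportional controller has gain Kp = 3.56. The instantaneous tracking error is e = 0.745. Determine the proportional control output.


u_P = Kp * e = 3.56 * 0.745 = 2.6522

2.6522


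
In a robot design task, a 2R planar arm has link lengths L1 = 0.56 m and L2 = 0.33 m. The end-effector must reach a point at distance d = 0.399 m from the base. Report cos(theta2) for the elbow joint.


cos(th2) = (d^2 - L1^2 - L2^2)/(2*L1*L2) = (0.399^2 - 0.56^2 - 0.33^2)/(2*0.56*0.33) = -0.7124

-0.7124


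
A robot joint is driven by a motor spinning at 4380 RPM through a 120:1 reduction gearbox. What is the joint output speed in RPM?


omega_joint = omega_motor / N = 4380 / 120 = 36.5000

36.5000 RPM


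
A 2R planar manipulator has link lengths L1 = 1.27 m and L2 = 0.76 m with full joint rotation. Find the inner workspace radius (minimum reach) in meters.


r_min = |L1 - L2| = |1.27 - 0.76| = 0.5100

0.5100 m


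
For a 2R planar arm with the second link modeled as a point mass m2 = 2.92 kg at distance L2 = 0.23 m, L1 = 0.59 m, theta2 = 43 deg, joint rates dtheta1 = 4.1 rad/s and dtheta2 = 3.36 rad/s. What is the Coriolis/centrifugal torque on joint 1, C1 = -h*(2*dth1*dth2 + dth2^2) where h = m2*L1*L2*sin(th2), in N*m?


h = m2*L1*L2*sin(th2) = 2.92*0.59*0.23*sin(43 deg) = 0.270238
C1 = -h*(2*4.1*3.36 + 3.36^2) = -0.270238*38.8416 = -10.4965

-10.4965 N*m


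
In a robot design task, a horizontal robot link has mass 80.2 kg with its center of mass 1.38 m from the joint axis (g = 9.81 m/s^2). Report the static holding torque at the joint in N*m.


tau = m*g*L = 80.2 * 9.81 * 1.38 = 1085.7316

1085.7316 N*m


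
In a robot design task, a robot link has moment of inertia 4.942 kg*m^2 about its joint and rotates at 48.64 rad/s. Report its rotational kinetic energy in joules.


KE = (1/2)*I*omega^2 = 0.5*4.942*48.64^2 = 5846.0144

5846.0144 J


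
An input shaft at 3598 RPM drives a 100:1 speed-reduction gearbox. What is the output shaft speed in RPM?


omega_out = omega_in / N = 3598 / 100 = 35.9800

35.9800 RPM


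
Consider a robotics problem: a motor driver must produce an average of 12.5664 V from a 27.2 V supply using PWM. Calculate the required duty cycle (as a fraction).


D = V_avg/V_supply = 12.5664/27.2 = 0.4620

0.4620


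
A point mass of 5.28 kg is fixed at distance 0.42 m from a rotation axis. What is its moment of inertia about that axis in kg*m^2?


I = m*r^2 = 5.28*0.42^2 = 0.9314

0.9314 kg*m^2


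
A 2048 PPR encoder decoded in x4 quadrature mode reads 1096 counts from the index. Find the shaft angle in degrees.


angle = counts * 360 / (PPR*4) = 1096 * 360 / 8192 = 48.1641

48.1641 degrees


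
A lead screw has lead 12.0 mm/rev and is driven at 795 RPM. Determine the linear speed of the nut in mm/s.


v = lead * (RPM/60) = 12.0*795/60 = 159.0000

159.0000 mm/s


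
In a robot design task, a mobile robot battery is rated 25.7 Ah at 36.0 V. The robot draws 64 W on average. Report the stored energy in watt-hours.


E = capacity * V = 25.7*36.0 = 925.2000

925.2000 Wh


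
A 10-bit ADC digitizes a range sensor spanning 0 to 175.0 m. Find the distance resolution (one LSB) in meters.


res = range / 2^n = 175.0/2^10 = 175.0/1024 = 0.1709

0.1709 m


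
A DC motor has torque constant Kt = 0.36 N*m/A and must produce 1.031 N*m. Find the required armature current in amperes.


I = tau / Kt = 1.031/0.36 = 2.8639

2.8639 A


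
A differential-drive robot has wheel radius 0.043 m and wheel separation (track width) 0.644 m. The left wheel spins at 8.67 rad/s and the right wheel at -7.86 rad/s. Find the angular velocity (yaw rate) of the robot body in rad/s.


omega = r*(wR - wL)/L = 0.043*(-7.86 - (8.67))/0.644 = -1.1037

-1.1037 rad/s


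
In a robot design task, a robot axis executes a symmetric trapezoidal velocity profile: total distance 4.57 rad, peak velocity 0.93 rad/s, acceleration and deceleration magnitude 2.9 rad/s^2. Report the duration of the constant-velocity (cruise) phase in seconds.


t_acc = v/a = 0.320690 s, d_acc = v^2/(2a) = 0.149121 rad each
d_cruise = 4.57 - 2*0.149121 = 4.271758 rad
t_cruise = d_cruise/v = 4.271758/0.93 = 4.5933

4.5933 s


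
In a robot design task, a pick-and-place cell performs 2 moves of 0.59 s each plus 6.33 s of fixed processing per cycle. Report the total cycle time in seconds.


T = 2*0.59 + 6.33 = 7.5100

7.5100 s


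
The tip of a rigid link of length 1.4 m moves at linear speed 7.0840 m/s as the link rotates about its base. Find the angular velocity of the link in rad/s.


omega = v / L = 7.0840 / 1.4 = 5.0600

5.0600 rad/s


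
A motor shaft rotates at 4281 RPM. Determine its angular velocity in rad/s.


omega = 4281 * 2*pi/60 = 448.3053

448.3053 rad/s


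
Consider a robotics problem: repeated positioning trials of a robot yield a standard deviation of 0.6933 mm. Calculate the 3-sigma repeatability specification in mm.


repeatability = 3*sigma = 3*0.6933 = 2.0799

2.0799 mm


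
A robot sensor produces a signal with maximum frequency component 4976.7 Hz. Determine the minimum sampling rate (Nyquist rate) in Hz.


f_s,min = 2*f_max = 2*4976.7 = 9953.4000

9953.4000 Hz


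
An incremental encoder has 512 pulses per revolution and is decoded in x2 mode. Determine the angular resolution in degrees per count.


resolution = 360 / (PPR * 2) = 360 / 1024 = 0.3516

0.3516 degrees


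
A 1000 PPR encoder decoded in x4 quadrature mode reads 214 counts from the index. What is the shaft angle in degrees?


angle = counts * 360 / (PPR*4) = 214 * 360 / 4000 = 19.2600

19.2600 degrees


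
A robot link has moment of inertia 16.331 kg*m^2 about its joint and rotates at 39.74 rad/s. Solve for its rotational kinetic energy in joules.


KE = (1/2)*I*omega^2 = 0.5*16.331*39.74^2 = 12895.5096

12895.5096 J


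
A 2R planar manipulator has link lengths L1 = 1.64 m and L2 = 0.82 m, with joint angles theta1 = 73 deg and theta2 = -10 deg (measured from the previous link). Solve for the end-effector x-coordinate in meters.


x = L1*cos(th1) + L2*cos(th1+th2) = 1.64*cos(73 deg) + 0.82*cos(63 deg) = 0.8518

0.8518 m


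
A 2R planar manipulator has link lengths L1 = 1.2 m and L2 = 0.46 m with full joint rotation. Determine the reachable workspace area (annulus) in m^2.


r_max = L1 + L2 = 1.6600, r_min = |L1 - L2| = 0.7400
A = pi*(r_max^2 - r_min^2) = pi*(2.7556 - 0.5476) = 6.9366

6.9366 m^2


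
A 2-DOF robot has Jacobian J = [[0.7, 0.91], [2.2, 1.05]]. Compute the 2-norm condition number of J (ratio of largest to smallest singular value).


JJ^T eigenvalues: trace(JJ^T) = 7.2606, det(JJ^T) = det(J)^2 = 1.60528900
s_max^2 = (7.2606 + sqrt(46.29515636))/2 = 7.03232720
s_min^2 = (7.2606 - sqrt(46.29515636))/2 = 0.22827280
kappa = s_max/s_min = sqrt(7.03232720/0.22827280) = 5.5504

5.5504


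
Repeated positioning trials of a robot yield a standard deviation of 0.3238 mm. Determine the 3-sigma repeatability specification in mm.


repeatability = 3*sigma = 3*0.3238 = 0.9714

0.9714 mm


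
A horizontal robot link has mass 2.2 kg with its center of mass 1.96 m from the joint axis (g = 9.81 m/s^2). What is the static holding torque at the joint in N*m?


tau = m*g*L = 2.2 * 9.81 * 1.96 = 42.3007

42.3007 N*m


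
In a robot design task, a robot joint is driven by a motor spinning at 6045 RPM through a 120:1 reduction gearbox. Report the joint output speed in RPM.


omega_joint = omega_motor / N = 6045 / 120 = 50.3750

50.3750 RPM


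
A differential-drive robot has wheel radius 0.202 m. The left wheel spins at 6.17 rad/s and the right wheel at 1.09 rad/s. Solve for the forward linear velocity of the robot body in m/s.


v = r*(wR + wL)/2 = 0.202*(1.09 + 6.17)/2 = 0.7333

0.7333 m/s


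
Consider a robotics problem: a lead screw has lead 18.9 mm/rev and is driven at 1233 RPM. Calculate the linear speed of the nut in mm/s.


v = lead * (RPM/60) = 18.9*1233/60 = 388.3950

388.3950 mm/s


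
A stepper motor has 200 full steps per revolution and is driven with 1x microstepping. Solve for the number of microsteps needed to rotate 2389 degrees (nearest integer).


step_size = 360/(200*1) = 360/200 = 1.800000 deg
n = 2389/(360/200) = 2389*200/360 = 1327.2222 -> 1327

1327 steps


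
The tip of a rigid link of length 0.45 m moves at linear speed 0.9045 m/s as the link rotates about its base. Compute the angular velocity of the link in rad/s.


omega = v / L = 0.9045 / 0.45 = 2.0100

2.0100 rad/s


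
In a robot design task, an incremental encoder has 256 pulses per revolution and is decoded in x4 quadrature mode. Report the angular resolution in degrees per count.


resolution = 360 / (PPR * 4) = 360 / 1024 = 0.3516

0.3516 degrees


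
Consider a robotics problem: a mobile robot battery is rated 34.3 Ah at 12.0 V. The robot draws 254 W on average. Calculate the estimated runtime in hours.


E = 34.3*12.0 = 411.6000 Wh
t = E/P = 411.6000/254 = 1.6205

1.6205 hours


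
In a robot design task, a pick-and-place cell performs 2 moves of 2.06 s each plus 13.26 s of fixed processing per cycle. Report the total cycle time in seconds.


T = 2*2.06 + 13.26 = 17.3800

17.3800 s


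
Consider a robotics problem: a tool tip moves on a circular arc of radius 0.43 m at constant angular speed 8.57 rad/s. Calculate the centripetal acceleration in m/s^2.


a_c = omega^2 * r = 8.57^2 * 0.43 = 31.5813

31.5813 m/s^2


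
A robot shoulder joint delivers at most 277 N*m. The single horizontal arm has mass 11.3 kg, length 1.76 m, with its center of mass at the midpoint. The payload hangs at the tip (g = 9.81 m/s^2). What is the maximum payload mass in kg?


tau_arm = m_arm*g*(L/2) = 11.3*9.81*1.76/2 = 97.5506 N*m
tau_payload = tau_max - tau_arm = 277 - 97.5506 = 179.4494
m_payload = tau_payload / (g*L) = 179.4494 / (9.81*1.76) = 10.3935

10.3935 kg


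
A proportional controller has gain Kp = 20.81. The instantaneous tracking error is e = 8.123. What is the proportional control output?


u_P = Kp * e = 20.81 * 8.123 = 169.0396

169.0396


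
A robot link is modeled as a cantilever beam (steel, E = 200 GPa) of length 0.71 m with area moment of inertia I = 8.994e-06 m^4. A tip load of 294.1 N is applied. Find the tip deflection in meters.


delta = F*L^3/(3*E*I) = 294.1*0.71^3/(3*2.000e+11*8.994e-06)
      = 105.2616251/5396400 = 1.9506e-05

1.9506e-05 m


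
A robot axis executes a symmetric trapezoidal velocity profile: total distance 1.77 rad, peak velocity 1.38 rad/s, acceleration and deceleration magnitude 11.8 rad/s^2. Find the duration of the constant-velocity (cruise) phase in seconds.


t_acc = v/a = 0.116949 s, d_acc = v^2/(2a) = 0.080695 rad each
d_cruise = 1.77 - 2*0.080695 = 1.608610 rad
t_cruise = d_cruise/v = 1.608610/1.38 = 1.1657

1.1657 s


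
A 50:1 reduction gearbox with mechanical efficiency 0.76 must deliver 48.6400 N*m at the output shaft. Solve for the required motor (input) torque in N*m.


tau_in = tau_out / (N * eta) = 48.6400 / (50 * 0.76) = 1.2800

1.2800 N*m


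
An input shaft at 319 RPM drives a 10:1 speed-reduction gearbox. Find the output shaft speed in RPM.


omega_out = omega_in / N = 319 / 10 = 31.9000

31.9000 RPM


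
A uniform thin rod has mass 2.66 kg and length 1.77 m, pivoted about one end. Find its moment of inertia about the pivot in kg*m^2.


I = (1/3)*m*L^2 = (1/3)*2.66*1.77^2 = 2.7778

2.7778 kg*m^2


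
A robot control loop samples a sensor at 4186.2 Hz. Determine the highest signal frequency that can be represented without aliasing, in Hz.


f_max = f_s/2 = 4186.2/2 = 2093.1000

2093.1000 Hz


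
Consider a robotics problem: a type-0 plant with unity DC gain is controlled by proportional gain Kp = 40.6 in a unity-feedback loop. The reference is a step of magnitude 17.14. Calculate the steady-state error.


e_ss = R/(1 + Kp) = 17.14/(1 + 40.6) = 17.14/41.6000 = 0.4120

0.4120


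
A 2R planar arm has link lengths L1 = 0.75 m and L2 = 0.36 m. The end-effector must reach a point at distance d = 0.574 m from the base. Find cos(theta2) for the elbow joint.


cos(th2) = (d^2 - L1^2 - L2^2)/(2*L1*L2) = (0.574^2 - 0.75^2 - 0.36^2)/(2*0.75*0.36) = -0.6715

-0.6715


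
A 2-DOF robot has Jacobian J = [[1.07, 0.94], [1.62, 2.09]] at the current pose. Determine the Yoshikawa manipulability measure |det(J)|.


det(J) = 1.07*2.09 - (0.94)*(1.62) = 0.7135
|det(J)| = 0.7135

0.7135


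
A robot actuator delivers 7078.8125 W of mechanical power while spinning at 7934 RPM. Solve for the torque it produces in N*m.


omega = 7934 * 2*pi/60 = 830.846537 rad/s
tau = P / omega = 7078.8125 / 830.846537 = 8.5200

8.5200 N*m


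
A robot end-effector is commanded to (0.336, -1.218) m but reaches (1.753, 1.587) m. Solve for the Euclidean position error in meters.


dx = 1.753 - (0.336) = 1.4170, dy = 1.587 - (-1.218) = 2.8050
err = sqrt(2.007889 + 7.868025) = 3.1426

3.1426 m


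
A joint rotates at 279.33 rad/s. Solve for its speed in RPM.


RPM = 279.33 * 60/(2*pi) = 2667.4050

2667.4050 RPM


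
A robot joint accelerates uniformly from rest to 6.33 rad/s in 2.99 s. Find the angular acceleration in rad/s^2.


alpha = delta_omega / t = 6.33 / 2.99 = 2.1171

2.1171 rad/s^2


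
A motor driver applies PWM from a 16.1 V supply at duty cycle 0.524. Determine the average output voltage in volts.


V_avg = V_supply * D = 16.1*0.524 = 8.4364

8.4364 V


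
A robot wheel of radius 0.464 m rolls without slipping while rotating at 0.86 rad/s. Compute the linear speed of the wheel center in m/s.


v = omega * r = 0.86 * 0.464 = 0.3990

0.3990 m/s


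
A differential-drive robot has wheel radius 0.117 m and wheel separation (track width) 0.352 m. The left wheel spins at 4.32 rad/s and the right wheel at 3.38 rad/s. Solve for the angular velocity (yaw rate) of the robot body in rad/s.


omega = r*(wR - wL)/L = 0.117*(3.38 - (4.32))/0.352 = -0.3124

-0.3124 rad/s


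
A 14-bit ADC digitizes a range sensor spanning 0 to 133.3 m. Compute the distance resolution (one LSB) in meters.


res = range / 2^n = 133.3/2^14 = 133.3/16384 = 0.0081

0.0081 m


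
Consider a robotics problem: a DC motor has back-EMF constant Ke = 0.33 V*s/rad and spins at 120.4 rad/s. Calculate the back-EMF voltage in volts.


V_emf = Ke * omega = 0.33*120.4 = 39.7320

39.7320 V


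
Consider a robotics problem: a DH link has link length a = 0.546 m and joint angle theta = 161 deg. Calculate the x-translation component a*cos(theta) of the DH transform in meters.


a*cos(theta) = 0.546*cos(161 deg) = -0.5163

-0.5163 m


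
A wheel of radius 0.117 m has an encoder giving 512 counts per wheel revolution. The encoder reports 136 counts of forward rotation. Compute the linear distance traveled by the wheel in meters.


revs = 136/512 = 0.265625
d = revs * 2*pi*r = 0.265625 * 2*pi*0.117 = 0.1953

0.1953 m


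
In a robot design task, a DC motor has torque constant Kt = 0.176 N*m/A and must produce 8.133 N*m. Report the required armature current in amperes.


I = tau / Kt = 8.133/0.176 = 46.2102

46.2102 A


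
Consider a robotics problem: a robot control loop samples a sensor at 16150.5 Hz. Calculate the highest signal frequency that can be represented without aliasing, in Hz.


f_max = f_s/2 = 16150.5/2 = 8075.2500

8075.2500 Hz


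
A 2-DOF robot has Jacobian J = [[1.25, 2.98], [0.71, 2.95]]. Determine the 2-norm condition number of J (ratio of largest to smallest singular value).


JJ^T eigenvalues: trace(JJ^T) = 19.6495, det(JJ^T) = det(J)^2 = 2.47024089
s_max^2 = (19.6495 + sqrt(376.22188669))/2 = 19.52297003
s_min^2 = (19.6495 - sqrt(376.22188669))/2 = 0.12652997
kappa = s_max/s_min = sqrt(19.52297003/0.12652997) = 12.4216

12.4216


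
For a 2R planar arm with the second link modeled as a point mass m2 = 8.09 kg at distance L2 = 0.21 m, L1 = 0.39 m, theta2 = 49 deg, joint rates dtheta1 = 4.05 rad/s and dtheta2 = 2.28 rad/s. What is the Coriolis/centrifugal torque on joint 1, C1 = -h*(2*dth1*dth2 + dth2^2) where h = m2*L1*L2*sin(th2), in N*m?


h = m2*L1*L2*sin(th2) = 8.09*0.39*0.21*sin(49 deg) = 0.500049
C1 = -h*(2*4.05*2.28 + 2.28^2) = -0.500049*23.6664 = -11.8344

-11.8344 N*m


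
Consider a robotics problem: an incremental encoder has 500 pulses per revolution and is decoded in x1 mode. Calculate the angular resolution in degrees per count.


resolution = 360 / (PPR * 1) = 360 / 500 = 0.7200

0.7200 degrees


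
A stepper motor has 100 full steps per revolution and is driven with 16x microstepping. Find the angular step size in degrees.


step = 360/(100*16) = 360/1600 = 0.2250

0.2250 degrees


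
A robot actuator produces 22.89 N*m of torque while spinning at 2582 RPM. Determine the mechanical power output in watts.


omega = 2582 * 2*pi/60 = 270.386408 rad/s
P = tau * omega = 22.89 * 270.386408 = 6189.1449

6189.1449 W


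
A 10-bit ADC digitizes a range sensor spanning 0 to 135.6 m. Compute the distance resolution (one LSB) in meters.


res = range / 2^n = 135.6/2^10 = 135.6/1024 = 0.1324

0.1324 m


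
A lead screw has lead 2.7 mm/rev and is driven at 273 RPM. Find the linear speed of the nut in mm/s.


v = lead * (RPM/60) = 2.7*273/60 = 12.2850

12.2850 mm/s


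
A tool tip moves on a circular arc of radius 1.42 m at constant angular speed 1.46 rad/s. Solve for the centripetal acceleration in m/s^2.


a_c = omega^2 * r = 1.46^2 * 1.42 = 3.0269

3.0269 m/s^2


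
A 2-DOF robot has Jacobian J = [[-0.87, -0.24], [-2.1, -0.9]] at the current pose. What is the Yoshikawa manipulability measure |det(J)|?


det(J) = -0.87*-0.9 - (-0.24)*(-2.1) = 0.2790
|det(J)| = 0.2790

0.2790


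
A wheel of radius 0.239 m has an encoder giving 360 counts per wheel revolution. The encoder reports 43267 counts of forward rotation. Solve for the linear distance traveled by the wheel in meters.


revs = 43267/360 = 120.186111
d = revs * 2*pi*r = 120.186111 * 2*pi*0.239 = 180.4812

180.4812 m


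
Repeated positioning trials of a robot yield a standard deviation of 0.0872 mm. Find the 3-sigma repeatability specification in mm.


repeatability = 3*sigma = 3*0.0872 = 0.2616

0.2616 mm


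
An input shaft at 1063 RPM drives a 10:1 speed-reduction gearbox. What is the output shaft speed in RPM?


omega_out = omega_in / N = 1063 / 10 = 106.3000

106.3000 RPM


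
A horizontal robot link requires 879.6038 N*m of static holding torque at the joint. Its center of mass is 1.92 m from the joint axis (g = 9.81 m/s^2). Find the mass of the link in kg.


m = tau / (g*L) = 879.6038 / (9.81 * 1.92) = 46.7000

46.7000 kg


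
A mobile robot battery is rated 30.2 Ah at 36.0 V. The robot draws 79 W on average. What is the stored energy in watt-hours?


E = capacity * V = 30.2*36.0 = 1087.2000

1087.2000 Wh


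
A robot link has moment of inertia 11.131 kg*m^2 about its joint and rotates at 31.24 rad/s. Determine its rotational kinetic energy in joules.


KE = (1/2)*I*omega^2 = 0.5*11.131*31.24^2 = 5431.5807

5431.5807 J


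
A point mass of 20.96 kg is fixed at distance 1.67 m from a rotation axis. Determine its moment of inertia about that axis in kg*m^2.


I = m*r^2 = 20.96*1.67^2 = 58.4553

58.4553 kg*m^2


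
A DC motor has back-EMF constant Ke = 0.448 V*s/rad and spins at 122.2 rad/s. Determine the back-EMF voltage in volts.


V_emf = Ke * omega = 0.448*122.2 = 54.7456

54.7456 V


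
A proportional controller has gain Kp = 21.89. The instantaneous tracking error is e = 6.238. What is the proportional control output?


u_P = Kp * e = 21.89 * 6.238 = 136.5498

136.5498


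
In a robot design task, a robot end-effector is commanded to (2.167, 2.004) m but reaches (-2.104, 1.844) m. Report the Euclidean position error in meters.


dx = -2.104 - (2.167) = -4.2710, dy = 1.844 - (2.004) = -0.1600
err = sqrt(18.241441 + 0.025600) = 4.2740

4.2740 m


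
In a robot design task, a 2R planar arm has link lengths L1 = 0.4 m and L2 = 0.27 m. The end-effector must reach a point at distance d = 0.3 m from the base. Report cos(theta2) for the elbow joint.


cos(th2) = (d^2 - L1^2 - L2^2)/(2*L1*L2) = (0.3^2 - 0.4^2 - 0.27^2)/(2*0.4*0.27) = -0.6616

-0.6616


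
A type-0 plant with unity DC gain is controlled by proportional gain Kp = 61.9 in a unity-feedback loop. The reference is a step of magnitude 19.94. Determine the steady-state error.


e_ss = R/(1 + Kp) = 19.94/(1 + 61.9) = 19.94/62.9000 = 0.3170

0.3170


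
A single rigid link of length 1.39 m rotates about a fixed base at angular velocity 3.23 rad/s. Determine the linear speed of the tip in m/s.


v = L*omega = 1.39 * 3.23 = 4.4897

4.4897 m/s


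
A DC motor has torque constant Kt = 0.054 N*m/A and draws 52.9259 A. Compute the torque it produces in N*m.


tau = Kt * I = 0.054*52.9259 = 2.8580

2.8580 N*m


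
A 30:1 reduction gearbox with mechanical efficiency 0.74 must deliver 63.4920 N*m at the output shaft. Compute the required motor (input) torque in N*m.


tau_in = tau_out / (N * eta) = 63.4920 / (30 * 0.74) = 2.8600

2.8600 N*m


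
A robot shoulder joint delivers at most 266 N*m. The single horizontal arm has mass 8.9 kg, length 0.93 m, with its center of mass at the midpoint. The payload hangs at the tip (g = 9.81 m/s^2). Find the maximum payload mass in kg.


tau_arm = m_arm*g*(L/2) = 8.9*9.81*0.93/2 = 40.5987 N*m
tau_payload = tau_max - tau_arm = 266 - 40.5987 = 225.4013
m_payload = tau_payload / (g*L) = 225.4013 / (9.81*0.93) = 24.7061

24.7061 kg


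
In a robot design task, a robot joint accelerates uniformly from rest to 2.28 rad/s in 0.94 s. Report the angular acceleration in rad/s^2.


alpha = delta_omega / t = 2.28 / 0.94 = 2.4255

2.4255 rad/s^2


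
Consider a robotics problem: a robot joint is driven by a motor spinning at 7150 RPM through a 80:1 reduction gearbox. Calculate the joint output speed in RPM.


omega_joint = omega_motor / N = 7150 / 80 = 89.3750

89.3750 RPM


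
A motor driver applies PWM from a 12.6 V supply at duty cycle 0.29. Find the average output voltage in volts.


V_avg = V_supply * D = 12.6*0.29 = 3.6540

3.6540 V


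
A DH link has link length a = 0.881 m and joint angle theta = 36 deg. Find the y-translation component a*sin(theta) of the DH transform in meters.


a*sin(theta) = 0.881*sin(36 deg) = 0.5178

0.5178 m


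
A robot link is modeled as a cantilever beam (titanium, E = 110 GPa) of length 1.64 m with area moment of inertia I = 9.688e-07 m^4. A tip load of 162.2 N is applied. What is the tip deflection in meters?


delta = F*L^3/(3*E*I) = 162.2*1.64^3/(3*1.100e+11*9.688e-07)
      = 715.4551168/319704 = 0.0022

0.0022 m


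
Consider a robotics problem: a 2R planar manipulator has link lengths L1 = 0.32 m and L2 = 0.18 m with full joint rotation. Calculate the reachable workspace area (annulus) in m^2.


r_max = L1 + L2 = 0.5000, r_min = |L1 - L2| = 0.1400
A = pi*(r_max^2 - r_min^2) = pi*(0.2500 - 0.0196) = 0.7238

0.7238 m^2


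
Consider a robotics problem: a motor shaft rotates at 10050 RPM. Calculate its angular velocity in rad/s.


omega = 10050 * 2*pi/60 = 1052.4335

1052.4335 rad/s


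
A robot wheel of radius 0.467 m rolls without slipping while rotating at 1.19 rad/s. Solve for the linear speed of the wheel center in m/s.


v = omega * r = 1.19 * 0.467 = 0.5557

0.5557 m/s


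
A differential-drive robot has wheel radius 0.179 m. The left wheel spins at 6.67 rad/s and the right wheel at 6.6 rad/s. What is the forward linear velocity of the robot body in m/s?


v = r*(wR + wL)/2 = 0.179*(6.6 + 6.67)/2 = 1.1877

1.1877 m/s


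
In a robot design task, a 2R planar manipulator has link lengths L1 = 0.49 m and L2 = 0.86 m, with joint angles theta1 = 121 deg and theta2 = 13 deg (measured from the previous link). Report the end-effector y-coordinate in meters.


y = L1*sin(th1) + L2*sin(th1+th2) = 0.49*sin(121 deg) + 0.86*sin(134 deg) = 1.0386

1.0386 m


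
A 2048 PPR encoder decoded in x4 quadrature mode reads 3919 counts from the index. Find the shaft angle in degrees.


angle = counts * 360 / (PPR*4) = 3919 * 360 / 8192 = 172.2217

172.2217 degrees


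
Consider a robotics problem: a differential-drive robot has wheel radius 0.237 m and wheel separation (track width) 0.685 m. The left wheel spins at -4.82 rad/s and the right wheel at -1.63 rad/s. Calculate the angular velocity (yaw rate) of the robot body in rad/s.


omega = r*(wR - wL)/L = 0.237*(-1.63 - (-4.82))/0.685 = 1.1037

1.1037 rad/s


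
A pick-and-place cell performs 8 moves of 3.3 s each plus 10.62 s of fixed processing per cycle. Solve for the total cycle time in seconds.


T = 8*3.3 + 10.62 = 37.0200

37.0200 s


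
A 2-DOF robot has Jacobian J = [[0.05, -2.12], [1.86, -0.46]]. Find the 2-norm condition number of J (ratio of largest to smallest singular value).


JJ^T eigenvalues: trace(JJ^T) = 8.1681, det(JJ^T) = det(J)^2 = 15.36796804
s_max^2 = (8.1681 + sqrt(5.24598545))/2 = 5.22925582
s_min^2 = (8.1681 - sqrt(5.24598545))/2 = 2.93884418
kappa = s_max/s_min = sqrt(5.22925582/2.93884418) = 1.3339

1.3339
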